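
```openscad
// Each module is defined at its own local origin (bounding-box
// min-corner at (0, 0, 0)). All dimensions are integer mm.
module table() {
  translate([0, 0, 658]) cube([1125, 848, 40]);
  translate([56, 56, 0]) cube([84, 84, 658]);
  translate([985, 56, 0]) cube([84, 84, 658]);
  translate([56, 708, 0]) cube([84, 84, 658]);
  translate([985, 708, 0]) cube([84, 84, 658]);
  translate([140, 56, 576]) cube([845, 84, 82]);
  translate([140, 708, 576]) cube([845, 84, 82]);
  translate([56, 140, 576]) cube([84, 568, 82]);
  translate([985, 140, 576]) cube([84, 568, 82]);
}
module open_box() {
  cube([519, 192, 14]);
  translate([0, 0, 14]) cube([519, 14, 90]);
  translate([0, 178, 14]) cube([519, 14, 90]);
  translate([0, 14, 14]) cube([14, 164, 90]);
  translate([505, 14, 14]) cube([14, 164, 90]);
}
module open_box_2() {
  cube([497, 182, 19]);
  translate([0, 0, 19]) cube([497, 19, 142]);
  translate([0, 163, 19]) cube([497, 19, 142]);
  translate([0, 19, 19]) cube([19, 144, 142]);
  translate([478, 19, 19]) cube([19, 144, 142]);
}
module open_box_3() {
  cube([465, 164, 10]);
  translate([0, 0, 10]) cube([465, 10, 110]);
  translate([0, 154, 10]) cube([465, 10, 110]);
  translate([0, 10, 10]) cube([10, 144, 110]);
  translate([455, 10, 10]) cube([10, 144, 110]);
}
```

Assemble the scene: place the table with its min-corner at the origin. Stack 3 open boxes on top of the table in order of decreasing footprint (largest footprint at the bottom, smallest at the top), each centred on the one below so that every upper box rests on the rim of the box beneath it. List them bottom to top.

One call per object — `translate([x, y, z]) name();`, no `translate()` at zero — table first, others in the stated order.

table();
translate([303, 328, 698]) open_box();
translate([314, 333, 802]) open_box_2();
translate([330, 342, 963]) open_box_3();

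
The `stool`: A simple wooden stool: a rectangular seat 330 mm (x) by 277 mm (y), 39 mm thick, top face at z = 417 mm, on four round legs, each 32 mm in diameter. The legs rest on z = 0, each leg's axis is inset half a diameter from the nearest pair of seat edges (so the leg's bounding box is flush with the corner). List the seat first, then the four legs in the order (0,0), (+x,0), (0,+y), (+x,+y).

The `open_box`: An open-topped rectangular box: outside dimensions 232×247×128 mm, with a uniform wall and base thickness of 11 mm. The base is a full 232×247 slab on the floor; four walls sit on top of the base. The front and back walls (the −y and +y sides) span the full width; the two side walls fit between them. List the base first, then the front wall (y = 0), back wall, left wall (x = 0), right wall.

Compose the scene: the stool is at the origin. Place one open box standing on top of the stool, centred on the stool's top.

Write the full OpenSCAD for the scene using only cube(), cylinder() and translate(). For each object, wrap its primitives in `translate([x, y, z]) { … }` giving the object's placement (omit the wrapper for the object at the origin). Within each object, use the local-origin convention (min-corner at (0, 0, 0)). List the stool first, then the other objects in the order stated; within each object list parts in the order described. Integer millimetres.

translate([0, 0, 378]) cube([330, 277, 39]);
translate([16, 16, 0]) cylinder(h = 378, r = 16);
translate([314, 16, 0]) cylinder(h = 378, r = 16);
translate([16, 261, 0]) cylinder(h = 378, r = 16);
translate([314, 261, 0]) cylinder(h = 378, r = 16);
translate([49, 15, 417]) {
  cube([232, 247, 11]);
  translate([0, 0, 11]) cube([232, 11, 117]);
  translate([0, 236, 11]) cube([232, 11, 117]);
  translate([0, 11, 11]) cube([11, 225, 117]);
  translate([221, 11, 11]) cube([11, 225, 117]);
}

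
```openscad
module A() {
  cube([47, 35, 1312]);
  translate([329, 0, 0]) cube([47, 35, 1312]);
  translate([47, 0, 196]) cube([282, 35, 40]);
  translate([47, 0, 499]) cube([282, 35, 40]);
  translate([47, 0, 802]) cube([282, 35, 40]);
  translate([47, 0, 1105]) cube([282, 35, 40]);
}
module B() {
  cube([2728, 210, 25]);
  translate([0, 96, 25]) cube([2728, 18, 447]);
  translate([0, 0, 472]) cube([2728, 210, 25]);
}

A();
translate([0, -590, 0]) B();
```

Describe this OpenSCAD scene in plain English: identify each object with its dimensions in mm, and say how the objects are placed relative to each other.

A is a wooden ladder with two side rails of 47×35 mm section and 1312 mm height, set 376 mm apart overall. Between them run 4 rectangular rungs (35 mm deep, 40 mm thick), front faces flush with the rails' −y face. The bottom of the first rung is 196 mm above the floor and each subsequent rung is 303 mm higher than the one below.

B is an I-beam lying along x, 2728 mm long. Overall section height 497 mm. Two flanges 210 mm wide (y) and 25 mm thick, one on the floor and one at the top; a web 18 mm thick runs between them, centred on the flange width.

The I-beam is on the floor beside the ladder on its −y side.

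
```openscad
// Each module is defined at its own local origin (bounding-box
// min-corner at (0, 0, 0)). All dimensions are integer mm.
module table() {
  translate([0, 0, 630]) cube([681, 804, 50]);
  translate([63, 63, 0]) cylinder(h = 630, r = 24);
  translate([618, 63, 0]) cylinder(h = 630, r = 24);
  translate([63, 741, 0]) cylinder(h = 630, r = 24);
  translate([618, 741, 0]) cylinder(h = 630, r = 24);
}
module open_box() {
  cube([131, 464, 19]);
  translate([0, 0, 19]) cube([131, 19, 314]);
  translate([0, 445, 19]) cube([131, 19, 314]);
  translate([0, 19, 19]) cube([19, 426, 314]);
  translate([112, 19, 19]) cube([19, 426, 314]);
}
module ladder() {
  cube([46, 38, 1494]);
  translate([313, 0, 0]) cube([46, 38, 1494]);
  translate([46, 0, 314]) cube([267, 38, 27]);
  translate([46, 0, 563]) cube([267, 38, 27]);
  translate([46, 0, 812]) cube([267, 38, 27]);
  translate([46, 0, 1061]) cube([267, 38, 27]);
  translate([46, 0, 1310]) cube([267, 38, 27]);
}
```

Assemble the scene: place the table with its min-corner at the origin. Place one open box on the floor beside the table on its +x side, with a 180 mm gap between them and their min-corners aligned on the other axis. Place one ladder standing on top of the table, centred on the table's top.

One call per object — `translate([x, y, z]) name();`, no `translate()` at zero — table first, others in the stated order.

table();
translate([861, 0, 0]) open_box();
translate([161, 383, 680]) ladder();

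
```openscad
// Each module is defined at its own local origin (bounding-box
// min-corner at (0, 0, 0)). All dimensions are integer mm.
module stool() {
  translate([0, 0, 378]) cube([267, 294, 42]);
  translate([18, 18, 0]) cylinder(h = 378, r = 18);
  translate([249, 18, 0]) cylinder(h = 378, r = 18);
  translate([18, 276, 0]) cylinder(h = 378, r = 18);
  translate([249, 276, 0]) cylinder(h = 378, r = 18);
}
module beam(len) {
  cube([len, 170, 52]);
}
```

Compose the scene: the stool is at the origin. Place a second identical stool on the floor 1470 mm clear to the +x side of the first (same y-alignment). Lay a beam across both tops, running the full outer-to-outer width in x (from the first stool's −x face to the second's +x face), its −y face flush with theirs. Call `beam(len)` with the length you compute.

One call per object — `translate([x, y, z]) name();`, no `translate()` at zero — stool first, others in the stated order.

stool();
translate([1737, 0, 0]) stool();
translate([0, 0, 420]) beam(2004);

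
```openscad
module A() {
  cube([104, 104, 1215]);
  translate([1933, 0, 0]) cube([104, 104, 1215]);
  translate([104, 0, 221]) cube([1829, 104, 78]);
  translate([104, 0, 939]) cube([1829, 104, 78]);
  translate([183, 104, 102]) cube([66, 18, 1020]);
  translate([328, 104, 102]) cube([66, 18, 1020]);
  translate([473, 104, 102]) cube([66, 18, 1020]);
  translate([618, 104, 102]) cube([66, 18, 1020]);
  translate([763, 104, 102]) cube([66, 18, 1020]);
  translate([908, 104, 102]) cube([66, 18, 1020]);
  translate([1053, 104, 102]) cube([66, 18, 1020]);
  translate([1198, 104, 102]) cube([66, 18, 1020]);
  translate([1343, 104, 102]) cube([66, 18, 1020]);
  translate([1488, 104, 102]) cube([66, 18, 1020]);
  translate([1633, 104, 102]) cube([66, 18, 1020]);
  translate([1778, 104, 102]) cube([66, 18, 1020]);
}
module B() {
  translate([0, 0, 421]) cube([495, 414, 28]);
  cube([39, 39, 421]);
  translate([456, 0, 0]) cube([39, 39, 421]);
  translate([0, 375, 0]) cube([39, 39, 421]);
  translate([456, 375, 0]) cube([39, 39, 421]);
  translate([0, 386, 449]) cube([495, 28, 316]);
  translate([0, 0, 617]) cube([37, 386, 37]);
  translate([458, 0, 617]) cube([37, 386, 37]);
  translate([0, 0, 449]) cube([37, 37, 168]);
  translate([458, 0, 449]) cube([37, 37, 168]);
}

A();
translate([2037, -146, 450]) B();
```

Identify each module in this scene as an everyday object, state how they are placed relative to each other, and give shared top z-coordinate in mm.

Both tops at z = 1215 mm.

A is a fence section. B is a chair. The chair is beside the fence section with their tops flush at z = 1215. The shared top z-coordinate is 1215 mm.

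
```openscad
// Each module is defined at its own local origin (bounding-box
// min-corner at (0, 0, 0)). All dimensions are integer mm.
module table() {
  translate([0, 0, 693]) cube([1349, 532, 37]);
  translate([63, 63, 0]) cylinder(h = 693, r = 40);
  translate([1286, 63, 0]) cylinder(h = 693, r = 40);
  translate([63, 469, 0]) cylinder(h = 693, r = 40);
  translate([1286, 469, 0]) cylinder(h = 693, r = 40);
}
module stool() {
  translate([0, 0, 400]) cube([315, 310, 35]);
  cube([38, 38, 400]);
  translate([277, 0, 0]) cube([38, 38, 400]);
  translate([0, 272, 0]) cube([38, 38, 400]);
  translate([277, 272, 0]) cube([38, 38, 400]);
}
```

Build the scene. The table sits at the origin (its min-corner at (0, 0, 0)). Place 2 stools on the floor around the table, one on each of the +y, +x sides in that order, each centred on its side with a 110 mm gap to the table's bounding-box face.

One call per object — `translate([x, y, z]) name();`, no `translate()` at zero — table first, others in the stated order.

table();
translate([517, 642, 0]) stool();
translate([1459, 111, 0]) stool();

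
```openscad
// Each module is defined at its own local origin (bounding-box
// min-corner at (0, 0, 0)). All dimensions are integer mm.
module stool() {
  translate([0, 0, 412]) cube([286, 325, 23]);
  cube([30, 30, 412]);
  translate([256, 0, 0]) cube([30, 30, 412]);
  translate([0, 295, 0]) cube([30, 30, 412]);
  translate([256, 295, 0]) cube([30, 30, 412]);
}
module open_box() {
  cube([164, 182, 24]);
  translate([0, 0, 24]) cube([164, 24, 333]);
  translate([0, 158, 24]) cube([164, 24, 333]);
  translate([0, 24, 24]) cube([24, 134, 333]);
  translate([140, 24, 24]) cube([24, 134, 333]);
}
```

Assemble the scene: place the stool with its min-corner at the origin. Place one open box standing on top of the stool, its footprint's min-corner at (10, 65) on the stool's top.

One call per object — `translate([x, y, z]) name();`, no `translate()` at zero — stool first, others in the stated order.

stool();
translate([10, 65, 435]) open_box();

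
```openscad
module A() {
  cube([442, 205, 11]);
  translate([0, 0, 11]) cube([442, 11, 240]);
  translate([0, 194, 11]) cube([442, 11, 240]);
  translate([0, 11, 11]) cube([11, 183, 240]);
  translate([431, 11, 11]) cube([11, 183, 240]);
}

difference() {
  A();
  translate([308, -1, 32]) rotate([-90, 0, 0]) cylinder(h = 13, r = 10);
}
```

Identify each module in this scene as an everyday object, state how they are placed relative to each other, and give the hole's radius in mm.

A is an open box. The open box has a circular hole through its front wall. The hole's radius is 10 mm.

The subtracted cylinder has r = 10 mm.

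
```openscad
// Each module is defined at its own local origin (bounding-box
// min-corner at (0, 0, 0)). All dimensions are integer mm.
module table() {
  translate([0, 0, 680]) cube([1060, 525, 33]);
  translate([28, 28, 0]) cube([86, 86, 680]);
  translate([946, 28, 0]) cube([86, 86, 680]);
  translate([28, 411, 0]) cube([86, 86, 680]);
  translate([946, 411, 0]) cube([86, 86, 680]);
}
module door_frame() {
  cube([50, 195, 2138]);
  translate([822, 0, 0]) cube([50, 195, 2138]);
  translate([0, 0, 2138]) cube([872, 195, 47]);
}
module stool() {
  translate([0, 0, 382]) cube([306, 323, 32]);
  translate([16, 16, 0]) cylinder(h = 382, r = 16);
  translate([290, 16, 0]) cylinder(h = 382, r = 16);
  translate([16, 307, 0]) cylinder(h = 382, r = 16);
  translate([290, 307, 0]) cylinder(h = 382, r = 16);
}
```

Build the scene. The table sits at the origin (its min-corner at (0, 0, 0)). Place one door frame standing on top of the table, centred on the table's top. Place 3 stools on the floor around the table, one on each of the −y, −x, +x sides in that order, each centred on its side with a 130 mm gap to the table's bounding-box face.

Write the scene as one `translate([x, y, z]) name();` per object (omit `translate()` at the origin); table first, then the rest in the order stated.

table();
translate([94, 165, 713]) door_frame();
translate([377, -453, 0]) stool();
translate([-436, 101, 0]) stool();
translate([1190, 101, 0]) stool();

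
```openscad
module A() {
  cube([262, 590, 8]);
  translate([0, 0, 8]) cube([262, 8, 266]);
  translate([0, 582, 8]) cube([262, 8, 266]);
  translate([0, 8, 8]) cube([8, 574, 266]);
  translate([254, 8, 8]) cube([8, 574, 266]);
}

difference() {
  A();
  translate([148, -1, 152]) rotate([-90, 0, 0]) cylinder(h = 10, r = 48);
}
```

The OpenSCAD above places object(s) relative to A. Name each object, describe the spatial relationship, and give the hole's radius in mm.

A is an open box. The open box has a circular hole through its front wall. The hole's radius is 48 mm.

The subtracted cylinder has r = 48 mm.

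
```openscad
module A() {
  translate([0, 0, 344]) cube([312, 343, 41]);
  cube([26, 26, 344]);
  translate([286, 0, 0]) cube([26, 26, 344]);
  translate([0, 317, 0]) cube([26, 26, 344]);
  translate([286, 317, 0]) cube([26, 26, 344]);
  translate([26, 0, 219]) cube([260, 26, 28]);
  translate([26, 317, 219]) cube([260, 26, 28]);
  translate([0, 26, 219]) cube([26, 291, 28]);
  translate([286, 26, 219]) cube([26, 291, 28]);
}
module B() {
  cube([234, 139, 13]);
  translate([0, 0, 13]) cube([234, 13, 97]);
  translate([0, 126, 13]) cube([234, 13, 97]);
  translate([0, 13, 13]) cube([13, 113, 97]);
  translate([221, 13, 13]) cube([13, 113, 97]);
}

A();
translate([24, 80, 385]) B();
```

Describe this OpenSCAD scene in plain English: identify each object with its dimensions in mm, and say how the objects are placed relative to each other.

A is a simple wooden stool: a rectangular seat 312 mm (x) by 343 mm (y), 41 mm thick, top face at z = 385 mm, on four square legs, each 26×26 mm in cross-section. The legs rest on z = 0, each flush with a corner of the seat. Four stretchers, 26 mm wide and 28 mm tall, connect adjacent legs with their undersides at z = 219 mm, each running between the inner faces of the legs it joins and aligned with the legs' outer faces on the other axis.

B is an open-topped rectangular box: outside dimensions 234×139×110 mm, with a uniform wall and base thickness of 13 mm. The base is a full 234×139 slab on the floor; four walls sit on top of the base. The front and back walls (the −y and +y sides) span the full width; the two side walls fit between them.

The open box is on top of the stool.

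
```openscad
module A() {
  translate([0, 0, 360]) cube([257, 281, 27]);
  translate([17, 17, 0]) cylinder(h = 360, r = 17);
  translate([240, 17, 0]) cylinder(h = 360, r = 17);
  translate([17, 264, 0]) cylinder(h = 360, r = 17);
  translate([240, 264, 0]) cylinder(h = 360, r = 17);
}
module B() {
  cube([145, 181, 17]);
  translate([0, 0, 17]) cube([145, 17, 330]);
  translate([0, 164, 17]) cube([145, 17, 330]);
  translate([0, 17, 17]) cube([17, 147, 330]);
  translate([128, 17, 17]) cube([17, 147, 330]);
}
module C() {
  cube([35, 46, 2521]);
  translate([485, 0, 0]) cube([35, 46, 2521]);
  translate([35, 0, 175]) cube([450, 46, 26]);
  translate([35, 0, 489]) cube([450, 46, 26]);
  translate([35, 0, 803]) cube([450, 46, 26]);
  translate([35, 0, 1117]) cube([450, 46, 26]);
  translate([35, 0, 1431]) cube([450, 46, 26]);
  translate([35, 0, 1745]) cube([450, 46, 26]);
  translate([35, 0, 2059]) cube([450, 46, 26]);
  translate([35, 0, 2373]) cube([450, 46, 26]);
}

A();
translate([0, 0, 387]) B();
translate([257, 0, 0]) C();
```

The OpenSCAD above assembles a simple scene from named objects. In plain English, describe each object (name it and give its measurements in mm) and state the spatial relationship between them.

A is a four-legged stool. The seat is 257×281 mm, 27 mm thick, top at z = 387 mm. It stands on four round legs, each 34 mm in diameter, from z = 0 to the seat underside, each leg's axis is inset half a diameter from the nearest pair of seat edges (so the leg's bounding box is flush with the corner).

B is an open storage box with external size 145×181×347 mm and wall thickness 17 mm (the base is also 17 mm thick). The base covers the whole footprint; the four walls stand on the base, with the y-facing walls full-width and the x-facing walls fitting between their inner faces.

C is a straight ladder. Two 35×46 mm vertical rails, 2521 mm tall, stand 520 mm apart (outside-to-outside) with their front faces coplanar on the −y side. 8 rungs, each 46 mm deep and 26 mm tall, span between the inner faces of the rails, front faces flush with the rails. The lowest rung's underside is at z = 175 mm and rungs are spaced 314 mm apart (underside to underside).

The open box is on top of the stool. The ladder is against the stool's +x side, with their −y faces flush.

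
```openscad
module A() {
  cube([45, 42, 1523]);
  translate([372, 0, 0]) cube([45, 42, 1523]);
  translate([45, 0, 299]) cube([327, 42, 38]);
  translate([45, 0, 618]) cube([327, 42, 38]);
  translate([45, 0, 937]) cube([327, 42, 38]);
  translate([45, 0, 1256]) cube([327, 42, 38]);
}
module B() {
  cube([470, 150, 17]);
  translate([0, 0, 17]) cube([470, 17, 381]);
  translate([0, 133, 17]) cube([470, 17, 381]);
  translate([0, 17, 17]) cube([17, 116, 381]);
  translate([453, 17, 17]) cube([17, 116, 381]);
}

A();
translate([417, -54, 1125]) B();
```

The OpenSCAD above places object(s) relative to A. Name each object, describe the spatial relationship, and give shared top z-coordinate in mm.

A is a ladder. B is an open box. The open box is beside the ladder with their tops flush at z = 1523. The shared top z-coordinate is 1523 mm.

Both tops at z = 1523 mm.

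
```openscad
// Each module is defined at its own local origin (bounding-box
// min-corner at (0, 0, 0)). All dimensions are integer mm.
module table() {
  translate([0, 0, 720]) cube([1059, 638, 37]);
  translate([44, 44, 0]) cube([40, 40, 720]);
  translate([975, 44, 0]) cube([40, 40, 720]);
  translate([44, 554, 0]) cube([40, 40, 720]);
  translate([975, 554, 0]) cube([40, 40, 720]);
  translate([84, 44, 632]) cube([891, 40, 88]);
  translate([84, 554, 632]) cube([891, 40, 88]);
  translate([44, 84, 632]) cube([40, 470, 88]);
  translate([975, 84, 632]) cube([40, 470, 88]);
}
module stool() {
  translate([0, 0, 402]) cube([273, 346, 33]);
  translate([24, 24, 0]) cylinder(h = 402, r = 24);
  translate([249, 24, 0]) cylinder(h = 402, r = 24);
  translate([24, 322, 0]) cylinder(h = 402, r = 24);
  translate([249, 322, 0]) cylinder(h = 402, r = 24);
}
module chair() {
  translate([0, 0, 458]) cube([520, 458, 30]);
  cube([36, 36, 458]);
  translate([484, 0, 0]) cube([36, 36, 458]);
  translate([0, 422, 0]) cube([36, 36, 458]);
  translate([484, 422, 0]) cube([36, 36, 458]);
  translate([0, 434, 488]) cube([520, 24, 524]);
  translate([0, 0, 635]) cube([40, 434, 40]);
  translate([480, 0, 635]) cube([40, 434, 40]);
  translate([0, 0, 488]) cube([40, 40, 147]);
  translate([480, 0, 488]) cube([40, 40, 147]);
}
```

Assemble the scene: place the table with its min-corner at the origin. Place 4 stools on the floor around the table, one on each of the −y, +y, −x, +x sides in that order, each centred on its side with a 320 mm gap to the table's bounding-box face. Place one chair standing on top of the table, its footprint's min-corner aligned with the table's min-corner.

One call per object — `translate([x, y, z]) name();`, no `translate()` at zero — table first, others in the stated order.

table();
translate([393, -666, 0]) stool();
translate([393, 958, 0]) stool();
translate([-593, 146, 0]) stool();
translate([1379, 146, 0]) stool();
translate([0, 0, 757]) chair();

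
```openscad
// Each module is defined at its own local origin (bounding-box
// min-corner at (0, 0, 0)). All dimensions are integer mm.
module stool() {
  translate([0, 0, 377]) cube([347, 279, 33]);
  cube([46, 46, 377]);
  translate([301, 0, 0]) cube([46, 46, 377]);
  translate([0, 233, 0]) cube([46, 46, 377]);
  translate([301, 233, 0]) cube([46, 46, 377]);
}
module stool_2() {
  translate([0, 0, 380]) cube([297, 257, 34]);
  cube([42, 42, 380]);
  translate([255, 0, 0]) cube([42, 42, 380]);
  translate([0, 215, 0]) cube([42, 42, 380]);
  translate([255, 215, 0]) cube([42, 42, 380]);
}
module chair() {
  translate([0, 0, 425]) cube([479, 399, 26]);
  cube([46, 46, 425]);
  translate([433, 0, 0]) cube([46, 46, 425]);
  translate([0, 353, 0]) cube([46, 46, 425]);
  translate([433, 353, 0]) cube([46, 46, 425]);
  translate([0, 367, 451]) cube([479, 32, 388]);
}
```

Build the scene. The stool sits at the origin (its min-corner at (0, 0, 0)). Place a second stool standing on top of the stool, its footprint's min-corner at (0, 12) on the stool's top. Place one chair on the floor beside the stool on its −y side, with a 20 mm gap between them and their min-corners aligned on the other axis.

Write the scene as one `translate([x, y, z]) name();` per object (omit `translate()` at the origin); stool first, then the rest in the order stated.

stool();
translate([0, 12, 410]) stool_2();
translate([0, -419, 0]) chair();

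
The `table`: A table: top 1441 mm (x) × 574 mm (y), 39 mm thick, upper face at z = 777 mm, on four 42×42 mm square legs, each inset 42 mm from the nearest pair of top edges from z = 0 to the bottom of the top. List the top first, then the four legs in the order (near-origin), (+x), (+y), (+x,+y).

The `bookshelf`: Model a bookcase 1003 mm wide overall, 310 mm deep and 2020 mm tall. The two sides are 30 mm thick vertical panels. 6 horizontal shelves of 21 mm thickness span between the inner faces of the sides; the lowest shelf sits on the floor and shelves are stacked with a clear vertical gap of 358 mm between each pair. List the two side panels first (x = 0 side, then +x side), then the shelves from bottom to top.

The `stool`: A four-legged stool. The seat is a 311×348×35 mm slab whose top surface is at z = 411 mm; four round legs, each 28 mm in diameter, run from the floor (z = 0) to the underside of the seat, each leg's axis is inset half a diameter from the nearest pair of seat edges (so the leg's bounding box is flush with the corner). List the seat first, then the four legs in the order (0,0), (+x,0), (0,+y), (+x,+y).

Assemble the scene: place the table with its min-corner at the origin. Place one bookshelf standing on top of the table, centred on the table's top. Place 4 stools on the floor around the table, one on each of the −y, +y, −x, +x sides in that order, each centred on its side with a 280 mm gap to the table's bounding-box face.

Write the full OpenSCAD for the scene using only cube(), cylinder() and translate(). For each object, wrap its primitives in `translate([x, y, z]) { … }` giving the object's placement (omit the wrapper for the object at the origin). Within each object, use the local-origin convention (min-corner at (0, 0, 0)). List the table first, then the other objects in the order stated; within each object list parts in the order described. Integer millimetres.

translate([0, 0, 738]) cube([1441, 574, 39]);
translate([42, 42, 0]) cube([42, 42, 738]);
translate([1357, 42, 0]) cube([42, 42, 738]);
translate([42, 490, 0]) cube([42, 42, 738]);
translate([1357, 490, 0]) cube([42, 42, 738]);
translate([219, 132, 777]) {
  cube([30, 310, 2020]);
  translate([973, 0, 0]) cube([30, 310, 2020]);
  translate([30, 0, 0]) cube([943, 310, 21]);
  translate([30, 0, 379]) cube([943, 310, 21]);
  translate([30, 0, 758]) cube([943, 310, 21]);
  translate([30, 0, 1137]) cube([943, 310, 21]);
  translate([30, 0, 1516]) cube([943, 310, 21]);
  translate([30, 0, 1895]) cube([943, 310, 21]);
}
translate([565, -628, 0]) {
  translate([0, 0, 376]) cube([311, 348, 35]);
  translate([14, 14, 0]) cylinder(h = 376, r = 14);
  translate([297, 14, 0]) cylinder(h = 376, r = 14);
  translate([14, 334, 0]) cylinder(h = 376, r = 14);
  translate([297, 334, 0]) cylinder(h = 376, r = 14);
}
translate([565, 854, 0]) {
  translate([0, 0, 376]) cube([311, 348, 35]);
  translate([14, 14, 0]) cylinder(h = 376, r = 14);
  translate([297, 14, 0]) cylinder(h = 376, r = 14);
  translate([14, 334, 0]) cylinder(h = 376, r = 14);
  translate([297, 334, 0]) cylinder(h = 376, r = 14);
}
translate([-591, 113, 0]) {
  translate([0, 0, 376]) cube([311, 348, 35]);
  translate([14, 14, 0]) cylinder(h = 376, r = 14);
  translate([297, 14, 0]) cylinder(h = 376, r = 14);
  translate([14, 334, 0]) cylinder(h = 376, r = 14);
  translate([297, 334, 0]) cylinder(h = 376, r = 14);
}
translate([1721, 113, 0]) {
  translate([0, 0, 376]) cube([311, 348, 35]);
  translate([14, 14, 0]) cylinder(h = 376, r = 14);
  translate([297, 14, 0]) cylinder(h = 376, r = 14);
  translate([14, 334, 0]) cylinder(h = 376, r = 14);
  translate([297, 334, 0]) cylinder(h = 376, r = 14);
}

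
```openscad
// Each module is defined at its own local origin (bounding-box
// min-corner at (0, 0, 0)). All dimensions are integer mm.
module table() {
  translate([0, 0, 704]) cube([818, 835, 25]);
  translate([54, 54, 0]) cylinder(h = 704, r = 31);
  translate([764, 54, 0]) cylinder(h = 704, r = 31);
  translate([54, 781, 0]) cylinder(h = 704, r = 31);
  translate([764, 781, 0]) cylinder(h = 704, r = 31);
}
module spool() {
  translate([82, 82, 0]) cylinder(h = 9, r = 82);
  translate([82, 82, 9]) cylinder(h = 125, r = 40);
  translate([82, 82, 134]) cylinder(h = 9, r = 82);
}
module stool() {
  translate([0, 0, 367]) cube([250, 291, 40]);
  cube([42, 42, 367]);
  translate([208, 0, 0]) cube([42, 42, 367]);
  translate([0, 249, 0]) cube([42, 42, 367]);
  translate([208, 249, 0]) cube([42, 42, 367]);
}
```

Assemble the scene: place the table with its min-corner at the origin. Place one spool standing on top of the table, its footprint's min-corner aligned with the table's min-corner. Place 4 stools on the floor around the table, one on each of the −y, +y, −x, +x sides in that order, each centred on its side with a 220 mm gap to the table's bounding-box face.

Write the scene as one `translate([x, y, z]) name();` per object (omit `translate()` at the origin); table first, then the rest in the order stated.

table();
translate([0, 0, 729]) spool();
translate([284, -511, 0]) stool();
translate([284, 1055, 0]) stool();
translate([-470, 272, 0]) stool();
translate([1038, 272, 0]) stool();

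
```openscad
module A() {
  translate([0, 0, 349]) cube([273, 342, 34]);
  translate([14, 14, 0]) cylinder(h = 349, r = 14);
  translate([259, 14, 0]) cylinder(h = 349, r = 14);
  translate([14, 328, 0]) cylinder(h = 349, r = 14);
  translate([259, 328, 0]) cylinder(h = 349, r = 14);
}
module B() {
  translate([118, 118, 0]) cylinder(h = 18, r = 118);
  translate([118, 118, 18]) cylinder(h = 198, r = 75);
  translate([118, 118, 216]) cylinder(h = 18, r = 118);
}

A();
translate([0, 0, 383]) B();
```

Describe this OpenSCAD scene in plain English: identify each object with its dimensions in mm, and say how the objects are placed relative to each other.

A is a simple wooden stool: a rectangular seat 273 mm (x) by 342 mm (y), 34 mm thick, top face at z = 383 mm, on four round legs, each 28 mm in diameter. The legs rest on z = 0, each leg's axis is inset half a diameter from the nearest pair of seat edges (so the leg's bounding box is flush with the corner).

B is a spool: two coaxial disc flanges of radius 118 mm and thickness 18 mm, joined by a core cylinder of radius 75 mm and height 198 mm. The lower flange rests on z = 0 and the three cylinders share a vertical axis.

The spool is on top of the stool.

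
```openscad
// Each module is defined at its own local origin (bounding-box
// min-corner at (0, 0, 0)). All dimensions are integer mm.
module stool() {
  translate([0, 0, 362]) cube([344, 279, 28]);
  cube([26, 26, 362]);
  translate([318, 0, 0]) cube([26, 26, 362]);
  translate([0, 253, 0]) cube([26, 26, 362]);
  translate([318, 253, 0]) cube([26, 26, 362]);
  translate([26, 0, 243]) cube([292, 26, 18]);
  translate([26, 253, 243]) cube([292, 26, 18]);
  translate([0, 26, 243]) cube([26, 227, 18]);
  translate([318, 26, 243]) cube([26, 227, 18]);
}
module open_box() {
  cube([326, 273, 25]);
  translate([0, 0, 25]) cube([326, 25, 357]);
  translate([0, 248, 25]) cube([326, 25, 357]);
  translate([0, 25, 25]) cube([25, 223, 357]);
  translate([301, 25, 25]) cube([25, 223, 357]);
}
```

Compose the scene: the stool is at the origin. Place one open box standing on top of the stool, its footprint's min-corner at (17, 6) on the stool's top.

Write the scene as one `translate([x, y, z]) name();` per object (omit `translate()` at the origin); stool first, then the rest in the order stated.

stool();
translate([17, 6, 390]) open_box();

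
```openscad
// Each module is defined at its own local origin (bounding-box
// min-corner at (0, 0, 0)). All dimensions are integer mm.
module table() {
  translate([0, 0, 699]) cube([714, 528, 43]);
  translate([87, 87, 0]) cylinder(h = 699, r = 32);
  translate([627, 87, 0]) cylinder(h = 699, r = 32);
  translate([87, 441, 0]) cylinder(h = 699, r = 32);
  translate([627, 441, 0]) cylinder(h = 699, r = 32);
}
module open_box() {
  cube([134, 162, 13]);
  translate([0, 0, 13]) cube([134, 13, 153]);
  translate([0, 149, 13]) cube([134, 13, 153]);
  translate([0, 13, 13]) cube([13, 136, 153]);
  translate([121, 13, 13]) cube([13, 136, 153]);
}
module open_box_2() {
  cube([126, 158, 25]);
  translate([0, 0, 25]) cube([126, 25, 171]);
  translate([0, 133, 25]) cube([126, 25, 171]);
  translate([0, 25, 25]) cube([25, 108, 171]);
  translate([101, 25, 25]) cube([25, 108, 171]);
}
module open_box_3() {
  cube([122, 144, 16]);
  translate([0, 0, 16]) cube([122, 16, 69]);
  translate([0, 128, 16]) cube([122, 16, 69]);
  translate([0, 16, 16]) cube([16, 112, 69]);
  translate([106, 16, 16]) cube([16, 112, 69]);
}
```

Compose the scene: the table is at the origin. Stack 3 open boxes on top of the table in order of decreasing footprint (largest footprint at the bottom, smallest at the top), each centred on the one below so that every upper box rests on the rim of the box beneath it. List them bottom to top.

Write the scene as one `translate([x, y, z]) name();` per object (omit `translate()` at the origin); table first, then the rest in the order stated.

table();
translate([290, 183, 742]) open_box();
translate([294, 185, 908]) open_box_2();
translate([296, 192, 1104]) open_box_3();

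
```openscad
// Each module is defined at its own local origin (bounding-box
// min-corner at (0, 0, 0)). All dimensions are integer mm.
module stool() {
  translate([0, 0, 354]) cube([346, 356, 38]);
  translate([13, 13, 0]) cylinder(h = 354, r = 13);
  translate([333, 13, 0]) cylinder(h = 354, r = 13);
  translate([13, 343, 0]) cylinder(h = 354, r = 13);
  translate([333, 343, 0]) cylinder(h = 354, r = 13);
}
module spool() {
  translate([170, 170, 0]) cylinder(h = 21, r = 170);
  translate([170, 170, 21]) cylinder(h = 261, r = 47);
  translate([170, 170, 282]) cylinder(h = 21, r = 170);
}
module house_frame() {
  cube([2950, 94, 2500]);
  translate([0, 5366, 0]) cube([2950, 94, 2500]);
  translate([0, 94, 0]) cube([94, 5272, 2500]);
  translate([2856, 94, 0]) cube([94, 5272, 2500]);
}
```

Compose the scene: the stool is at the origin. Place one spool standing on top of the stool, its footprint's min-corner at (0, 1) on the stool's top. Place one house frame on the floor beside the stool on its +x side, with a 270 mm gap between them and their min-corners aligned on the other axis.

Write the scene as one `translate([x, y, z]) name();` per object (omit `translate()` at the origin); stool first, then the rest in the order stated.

stool();
translate([0, 1, 392]) spool();
translate([616, 0, 0]) house_frame();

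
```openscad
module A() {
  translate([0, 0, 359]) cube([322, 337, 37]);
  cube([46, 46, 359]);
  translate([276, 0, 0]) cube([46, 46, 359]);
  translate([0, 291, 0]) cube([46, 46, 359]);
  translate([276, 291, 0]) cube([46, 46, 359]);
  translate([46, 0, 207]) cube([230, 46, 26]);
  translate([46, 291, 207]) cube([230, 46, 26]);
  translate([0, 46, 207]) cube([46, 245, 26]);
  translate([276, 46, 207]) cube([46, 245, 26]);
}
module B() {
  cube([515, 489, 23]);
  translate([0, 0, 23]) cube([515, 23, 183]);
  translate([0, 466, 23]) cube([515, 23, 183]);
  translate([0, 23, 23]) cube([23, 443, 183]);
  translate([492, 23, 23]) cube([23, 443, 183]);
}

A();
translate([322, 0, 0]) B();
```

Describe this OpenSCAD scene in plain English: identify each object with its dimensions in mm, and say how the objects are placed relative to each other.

A is a simple wooden stool: a rectangular seat 322 mm (x) by 337 mm (y), 37 mm thick, top face at z = 396 mm, on four square legs, each 46×46 mm in cross-section. The legs rest on z = 0, each flush with a corner of the seat. Four stretchers, 46 mm wide and 26 mm tall, connect adjacent legs with their undersides at z = 207 mm, each running between the inner faces of the legs it joins and aligned with the legs' outer faces on the other axis.

B is an open-topped rectangular box: outside dimensions 515×489×206 mm, with a uniform wall and base thickness of 23 mm. The base is a full 515×489 slab on the floor; four walls sit on top of the base. The front and back walls (the −y and +y sides) span the full width; the two side walls fit between them.

The open box is against the stool's +x side, with their −y faces flush.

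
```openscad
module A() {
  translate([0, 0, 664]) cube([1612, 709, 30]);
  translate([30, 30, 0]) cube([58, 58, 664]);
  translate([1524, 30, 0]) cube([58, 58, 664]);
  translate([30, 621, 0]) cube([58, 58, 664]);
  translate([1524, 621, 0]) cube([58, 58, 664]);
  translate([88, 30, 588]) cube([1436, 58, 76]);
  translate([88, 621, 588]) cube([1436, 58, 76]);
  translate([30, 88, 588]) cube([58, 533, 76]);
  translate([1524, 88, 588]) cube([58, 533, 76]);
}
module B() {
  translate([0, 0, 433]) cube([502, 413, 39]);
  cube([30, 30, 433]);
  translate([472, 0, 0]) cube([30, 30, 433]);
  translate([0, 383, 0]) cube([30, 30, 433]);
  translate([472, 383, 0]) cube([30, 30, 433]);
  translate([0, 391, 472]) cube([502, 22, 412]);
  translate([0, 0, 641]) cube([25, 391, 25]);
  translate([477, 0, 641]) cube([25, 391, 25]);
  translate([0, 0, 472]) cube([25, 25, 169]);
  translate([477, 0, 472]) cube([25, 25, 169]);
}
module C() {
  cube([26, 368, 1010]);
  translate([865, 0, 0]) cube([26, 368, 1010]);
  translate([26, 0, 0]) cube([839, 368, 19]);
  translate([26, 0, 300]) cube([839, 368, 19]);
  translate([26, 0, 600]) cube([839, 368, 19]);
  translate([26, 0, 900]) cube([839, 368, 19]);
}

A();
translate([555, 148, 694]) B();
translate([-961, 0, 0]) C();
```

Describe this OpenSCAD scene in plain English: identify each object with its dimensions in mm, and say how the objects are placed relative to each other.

A is a rectangular dining table. The top is 1612×709×30 mm with its upper surface at z = 694 mm. It stands on four 58×58 mm square legs, each inset 30 mm from the nearest pair of top edges, running from the floor to the underside of the top. Four apron rails, 58 mm thick and 76 mm tall, run between adjacent legs with their top edges flush with the underside of the top and their outer faces flush with the legs' outer faces.

B is a chair. The seat is a 502×413×39 mm slab with its top at z = 472 mm, on four 30×30 mm corner legs (flush with the seat edges, standing on z = 0). A flat backrest 22 mm thick, 412 mm tall, spans the full seat width and rises from the seat top along its +y edge, rear face flush with the rear of the seat. Two armrests of 25×25 mm section run along each side from the seat's front edge to the front of the backrest, top faces 194 mm above the seat top and outer faces flush with the seat's x-edges; a 25×25 mm post under the front of each armrest stands on the seat at the front corner.

C is an open bookshelf. Two side panels, each 26 mm thick, 368 mm deep and 1010 mm tall, stand 891 mm apart (outside-to-outside). Between them sit 4 shelves, each 19 mm thick and 368 mm deep, spanning the full gap between the sides. The bottom shelf rests on the floor (its underside at z = 0) and the clear gap between one shelf's top and the next shelf's underside is 281 mm.

The chair is on top of the table, centred. The bookshelf is on the floor beside the table on its −x side.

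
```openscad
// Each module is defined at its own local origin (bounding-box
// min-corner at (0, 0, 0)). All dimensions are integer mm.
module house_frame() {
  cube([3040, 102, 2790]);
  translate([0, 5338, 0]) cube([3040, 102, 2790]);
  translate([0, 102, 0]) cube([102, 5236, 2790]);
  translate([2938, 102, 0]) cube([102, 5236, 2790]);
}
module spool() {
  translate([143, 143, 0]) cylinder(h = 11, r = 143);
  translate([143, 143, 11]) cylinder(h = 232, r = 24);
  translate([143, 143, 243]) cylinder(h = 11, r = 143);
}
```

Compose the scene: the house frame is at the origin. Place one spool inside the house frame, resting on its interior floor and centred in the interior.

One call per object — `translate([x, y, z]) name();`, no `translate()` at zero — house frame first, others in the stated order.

house_frame();
translate([1377, 2577, 0]) spool();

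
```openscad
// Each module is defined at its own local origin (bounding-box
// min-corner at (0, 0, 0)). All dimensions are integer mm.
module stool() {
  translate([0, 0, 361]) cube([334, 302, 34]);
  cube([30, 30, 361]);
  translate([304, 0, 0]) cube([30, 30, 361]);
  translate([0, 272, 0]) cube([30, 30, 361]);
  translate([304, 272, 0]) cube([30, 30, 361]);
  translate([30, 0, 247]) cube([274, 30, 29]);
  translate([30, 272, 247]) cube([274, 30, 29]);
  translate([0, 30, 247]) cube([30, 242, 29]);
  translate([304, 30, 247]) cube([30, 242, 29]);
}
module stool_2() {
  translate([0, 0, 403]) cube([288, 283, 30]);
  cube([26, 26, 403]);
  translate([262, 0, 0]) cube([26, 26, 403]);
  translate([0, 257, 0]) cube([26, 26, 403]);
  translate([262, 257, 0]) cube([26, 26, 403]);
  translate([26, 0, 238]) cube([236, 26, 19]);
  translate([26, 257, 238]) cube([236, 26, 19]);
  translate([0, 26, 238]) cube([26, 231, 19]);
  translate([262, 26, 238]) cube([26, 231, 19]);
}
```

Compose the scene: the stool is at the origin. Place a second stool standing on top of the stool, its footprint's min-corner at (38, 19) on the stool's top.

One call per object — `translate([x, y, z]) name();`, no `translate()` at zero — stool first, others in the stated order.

stool();
translate([38, 19, 395]) stool_2();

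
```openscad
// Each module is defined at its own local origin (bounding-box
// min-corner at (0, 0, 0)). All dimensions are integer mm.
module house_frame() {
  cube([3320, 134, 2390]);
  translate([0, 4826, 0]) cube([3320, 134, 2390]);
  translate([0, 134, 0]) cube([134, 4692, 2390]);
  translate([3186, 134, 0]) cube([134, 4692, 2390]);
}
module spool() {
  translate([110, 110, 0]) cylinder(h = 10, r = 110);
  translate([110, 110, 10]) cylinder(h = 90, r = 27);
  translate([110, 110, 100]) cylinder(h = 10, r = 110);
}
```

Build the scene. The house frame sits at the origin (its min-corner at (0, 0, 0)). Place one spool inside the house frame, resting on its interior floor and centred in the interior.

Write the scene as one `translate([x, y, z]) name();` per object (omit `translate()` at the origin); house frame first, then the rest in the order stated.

house_frame();
translate([1550, 2370, 0]) spool();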